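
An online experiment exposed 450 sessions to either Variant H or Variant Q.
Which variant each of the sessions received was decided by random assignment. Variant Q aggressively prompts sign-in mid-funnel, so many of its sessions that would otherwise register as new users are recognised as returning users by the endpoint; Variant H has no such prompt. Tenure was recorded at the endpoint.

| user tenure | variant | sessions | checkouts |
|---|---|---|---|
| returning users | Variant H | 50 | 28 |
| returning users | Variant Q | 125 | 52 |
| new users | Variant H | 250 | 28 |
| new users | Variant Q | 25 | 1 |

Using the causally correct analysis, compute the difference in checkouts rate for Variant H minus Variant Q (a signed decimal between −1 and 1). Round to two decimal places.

Variant H is higher inside every user tenure stratum but Variant Q is higher in aggregate. Whether to stratify depends on how user tenure relates to the variant.
User tenure is downstream of the variant. One should not condition on a consequence of treatment, so the overall rates are the right comparison.
The causal difference is the pooled difference: 0.187 − 0.353 = -0.167.

-0.17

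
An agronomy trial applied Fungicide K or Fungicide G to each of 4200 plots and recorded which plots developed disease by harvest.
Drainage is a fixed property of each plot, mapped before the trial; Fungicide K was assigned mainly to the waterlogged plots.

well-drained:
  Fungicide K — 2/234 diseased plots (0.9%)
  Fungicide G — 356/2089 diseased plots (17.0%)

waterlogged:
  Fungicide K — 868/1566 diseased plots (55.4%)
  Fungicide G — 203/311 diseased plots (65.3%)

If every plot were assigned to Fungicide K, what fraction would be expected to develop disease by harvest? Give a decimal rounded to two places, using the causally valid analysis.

0.25

The imbalance in field drainage arose from how plots were allocated, not from anything the fungicide did; and field drainage independently affects the outcome. The pooled gap is confounded — condition on field drainage.
Standardising Fungicide K to the population field drainage mix: 0.553·2/234 + 0.447·868/1566 = 0.252.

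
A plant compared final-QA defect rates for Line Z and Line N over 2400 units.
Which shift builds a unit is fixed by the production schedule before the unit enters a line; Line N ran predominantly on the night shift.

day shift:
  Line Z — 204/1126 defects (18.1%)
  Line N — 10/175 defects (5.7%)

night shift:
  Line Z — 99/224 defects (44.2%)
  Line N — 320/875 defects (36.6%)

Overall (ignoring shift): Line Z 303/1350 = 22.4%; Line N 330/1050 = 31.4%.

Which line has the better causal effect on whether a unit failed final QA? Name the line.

Line N

Line N is lower inside every shift stratum but Line Z is lower in aggregate. Whether to stratify depends on how shift relates to the line.
Shift satisfies the back-door criterion: it is not a descendant of the line, and it blocks the spurious path from line to outcome. Adjusting for it (i.e., using the within-shift rates) gives the causal effect.
Within each level — day shift: 18.1% vs 5.7%; night shift: 44.2% vs 36.6% — Line N is lower every time.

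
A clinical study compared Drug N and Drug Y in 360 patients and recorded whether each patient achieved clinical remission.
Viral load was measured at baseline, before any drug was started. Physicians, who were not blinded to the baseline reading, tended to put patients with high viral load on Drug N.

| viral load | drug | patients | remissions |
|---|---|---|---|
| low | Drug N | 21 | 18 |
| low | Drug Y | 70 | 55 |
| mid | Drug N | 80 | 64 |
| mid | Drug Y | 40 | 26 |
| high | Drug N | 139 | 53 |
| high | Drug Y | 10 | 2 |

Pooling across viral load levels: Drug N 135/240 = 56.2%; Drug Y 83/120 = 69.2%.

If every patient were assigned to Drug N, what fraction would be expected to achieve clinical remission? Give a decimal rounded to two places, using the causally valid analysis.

Nothing the drug does changes viral load; the imbalance is an allocation artefact. With viral load also predicting the outcome, the pooled figure is confounded, and the within-stratum comparison is the causal one.
Standardising Drug N to the population viral load mix: 0.253·18/21 + 0.333·64/80 + 0.414·53/139 = 0.641.

0.64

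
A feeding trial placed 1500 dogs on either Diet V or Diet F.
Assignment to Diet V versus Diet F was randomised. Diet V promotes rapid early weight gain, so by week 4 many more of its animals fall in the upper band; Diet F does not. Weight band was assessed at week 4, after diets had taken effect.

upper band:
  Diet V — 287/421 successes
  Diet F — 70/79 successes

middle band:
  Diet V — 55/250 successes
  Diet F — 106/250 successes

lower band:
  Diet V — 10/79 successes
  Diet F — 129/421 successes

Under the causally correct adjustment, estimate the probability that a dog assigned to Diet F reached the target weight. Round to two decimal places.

The distribution of week-4 weight band is itself part of what the diet does — it is an intermediate outcome. Holding it fixed would remove that part of the effect; the total effect is the pooled difference.
So P(outcome | do(Diet F)) is just the pooled rate for Diet F: 305/750 = 0.407.

0.41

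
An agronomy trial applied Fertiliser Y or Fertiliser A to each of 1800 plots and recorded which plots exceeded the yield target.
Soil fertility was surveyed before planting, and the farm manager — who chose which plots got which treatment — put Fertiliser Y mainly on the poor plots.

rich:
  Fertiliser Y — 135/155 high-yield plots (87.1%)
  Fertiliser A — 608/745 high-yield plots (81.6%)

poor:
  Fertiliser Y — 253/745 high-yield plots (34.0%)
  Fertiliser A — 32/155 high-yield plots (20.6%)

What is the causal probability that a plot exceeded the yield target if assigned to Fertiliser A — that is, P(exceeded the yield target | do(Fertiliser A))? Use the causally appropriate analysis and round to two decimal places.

Within every soil fertility level Fertiliser Y has the higher rate, yet pooled Fertiliser A does — Simpson's reversal.
Soil fertility differs across fertilisers for reasons unrelated to any effect of the fertiliser itself, and it separately predicts the outcome — a classic confounder. We must compare within soil fertility levels.
Standardising Fertiliser A to the population soil fertility mix: 0.500·608/745 + 0.500·32/155 = 0.511.

0.51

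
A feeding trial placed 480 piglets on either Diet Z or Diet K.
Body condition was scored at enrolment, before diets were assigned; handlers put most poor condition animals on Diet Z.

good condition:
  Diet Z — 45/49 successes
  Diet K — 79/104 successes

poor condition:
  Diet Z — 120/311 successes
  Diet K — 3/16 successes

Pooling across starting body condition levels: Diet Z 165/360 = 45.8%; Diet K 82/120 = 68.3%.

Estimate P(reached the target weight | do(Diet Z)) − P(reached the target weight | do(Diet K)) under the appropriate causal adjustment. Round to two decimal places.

+0.19

Diet Z is higher inside every starting body condition stratum but Diet K is higher in aggregate. Whether to stratify depends on how starting body condition relates to the diet.
Starting body condition is set before the diet has any effect — it is not caused by the diet — and it independently drives the outcome. That makes it a confounder, so the causal comparison is within starting body condition levels.
Adjusting over the population distribution of starting body condition: 0.319·(0.918−0.760) + 0.681·(0.386−0.188) = +0.186.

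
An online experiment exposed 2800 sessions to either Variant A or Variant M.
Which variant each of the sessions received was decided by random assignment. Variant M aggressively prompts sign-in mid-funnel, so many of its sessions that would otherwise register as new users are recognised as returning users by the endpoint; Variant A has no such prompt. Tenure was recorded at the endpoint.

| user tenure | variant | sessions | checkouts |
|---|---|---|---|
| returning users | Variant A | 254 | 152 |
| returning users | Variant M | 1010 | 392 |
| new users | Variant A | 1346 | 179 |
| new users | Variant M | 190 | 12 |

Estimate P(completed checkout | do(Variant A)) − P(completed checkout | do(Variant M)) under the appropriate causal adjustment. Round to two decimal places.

-0.13

Variant A is higher inside every user tenure stratum but Variant M is higher in aggregate. Whether to stratify depends on how user tenure relates to the variant.
User tenure is recorded after the variant and is itself shifted by it — it sits on the causal path from variant to outcome. Conditioning on a mediator would strip out part of the effect we want; the pooled comparison gives the total causal effect.
The causal difference is the pooled difference: 0.207 − 0.337 = -0.130.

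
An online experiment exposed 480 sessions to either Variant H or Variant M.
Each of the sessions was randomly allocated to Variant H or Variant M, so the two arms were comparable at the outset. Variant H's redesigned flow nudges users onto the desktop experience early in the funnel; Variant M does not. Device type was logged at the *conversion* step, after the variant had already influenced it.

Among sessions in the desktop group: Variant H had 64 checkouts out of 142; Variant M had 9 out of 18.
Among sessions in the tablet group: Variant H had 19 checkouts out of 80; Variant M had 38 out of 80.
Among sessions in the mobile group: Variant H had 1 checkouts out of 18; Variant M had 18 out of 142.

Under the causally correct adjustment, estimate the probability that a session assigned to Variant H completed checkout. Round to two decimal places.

Stratifying would compare variants among sessions the variants themselves sorted into device type groups — a form of selection on an intermediate. The unconditioned pooled rates give the total causal effect.
So P(outcome | do(Variant H)) is just the pooled rate for Variant H: 84/240 = 0.350.

0.35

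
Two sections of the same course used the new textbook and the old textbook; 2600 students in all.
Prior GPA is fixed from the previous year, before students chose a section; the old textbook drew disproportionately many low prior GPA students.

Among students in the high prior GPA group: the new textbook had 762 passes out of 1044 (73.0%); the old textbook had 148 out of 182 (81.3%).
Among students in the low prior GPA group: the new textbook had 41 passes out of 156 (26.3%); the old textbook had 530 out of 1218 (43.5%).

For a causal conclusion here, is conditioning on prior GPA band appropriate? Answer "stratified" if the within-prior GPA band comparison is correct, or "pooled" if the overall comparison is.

stratified

Within every prior GPA band level the old textbook has the higher rate, yet pooled the new textbook does — Simpson's reversal.
Prior GPA band is set before the teaching method has any effect — it is not caused by the teaching method — and it independently drives the outcome. That makes it a confounder, so the causal comparison is within prior GPA band levels.
Within each level — high prior GPA: 73.0% vs 81.3%; low prior GPA: 26.3% vs 43.5% — the old textbook is higher every time.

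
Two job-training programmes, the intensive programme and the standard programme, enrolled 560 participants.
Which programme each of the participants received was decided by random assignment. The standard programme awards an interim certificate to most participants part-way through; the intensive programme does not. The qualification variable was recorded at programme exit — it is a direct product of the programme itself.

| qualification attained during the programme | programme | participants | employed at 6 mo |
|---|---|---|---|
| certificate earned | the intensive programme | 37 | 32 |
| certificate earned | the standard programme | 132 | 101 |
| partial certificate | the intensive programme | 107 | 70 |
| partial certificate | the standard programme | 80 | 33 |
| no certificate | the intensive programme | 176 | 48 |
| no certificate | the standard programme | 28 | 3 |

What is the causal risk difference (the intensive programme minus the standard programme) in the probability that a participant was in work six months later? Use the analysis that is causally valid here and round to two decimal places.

-0.10

the intensive programme is higher inside every qualification attained during the programme stratum but the standard programme is higher in aggregate. Whether to stratify depends on how qualification attained during the programme relates to the programme.
Qualification attained during the programme here is a post-treatment variable shaped by the programme; conditioning on it would introduce bias rather than remove it. The overall comparison is the causal one.
The causal difference is the pooled difference: 0.469 − 0.571 = -0.102.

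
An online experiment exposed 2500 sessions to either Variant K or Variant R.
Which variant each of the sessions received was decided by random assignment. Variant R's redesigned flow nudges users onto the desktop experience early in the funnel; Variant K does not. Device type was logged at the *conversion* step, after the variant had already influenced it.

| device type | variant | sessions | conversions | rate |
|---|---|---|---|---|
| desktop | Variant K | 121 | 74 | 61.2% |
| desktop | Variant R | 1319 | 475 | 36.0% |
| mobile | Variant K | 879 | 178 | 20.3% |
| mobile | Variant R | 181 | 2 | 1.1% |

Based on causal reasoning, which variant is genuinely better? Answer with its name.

Variant R

The device type-specific comparison favours Variant K throughout, but the pooled figures favour Variant R. The question is whether to condition on device type.
Device type is downstream of the variant. One should not condition on a consequence of treatment, so the overall rates are the right comparison.
Pooled: Variant K 25.2% vs Variant R 31.8%; Variant R is higher overall.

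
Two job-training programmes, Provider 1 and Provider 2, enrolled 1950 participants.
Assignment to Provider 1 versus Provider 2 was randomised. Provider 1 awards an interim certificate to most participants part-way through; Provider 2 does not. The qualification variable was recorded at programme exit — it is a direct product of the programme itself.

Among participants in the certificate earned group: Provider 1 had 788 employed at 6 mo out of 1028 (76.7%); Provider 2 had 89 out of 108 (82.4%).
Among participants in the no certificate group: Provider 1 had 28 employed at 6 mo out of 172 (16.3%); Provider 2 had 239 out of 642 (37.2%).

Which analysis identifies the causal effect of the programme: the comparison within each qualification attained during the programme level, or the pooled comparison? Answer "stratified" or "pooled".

Qualification attained during the programme lies on the pathway programme → qualification attained during the programme → outcome, so adjusting for it blocks the indirect effect. For the total causal effect of programme, use the unadjusted pooled rates.
Pooled: Provider 1 68.0% vs Provider 2 43.7%; Provider 1 is higher overall.

pooled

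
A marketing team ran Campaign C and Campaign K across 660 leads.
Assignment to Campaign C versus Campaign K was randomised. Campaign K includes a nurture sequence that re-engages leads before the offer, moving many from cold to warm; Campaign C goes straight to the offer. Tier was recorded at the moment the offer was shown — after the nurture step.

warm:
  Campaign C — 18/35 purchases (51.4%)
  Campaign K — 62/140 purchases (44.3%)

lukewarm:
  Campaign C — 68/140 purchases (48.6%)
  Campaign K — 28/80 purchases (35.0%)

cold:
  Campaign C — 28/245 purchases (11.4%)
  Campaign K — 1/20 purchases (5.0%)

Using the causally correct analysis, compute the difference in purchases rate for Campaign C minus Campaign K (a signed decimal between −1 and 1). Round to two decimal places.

-0.11

The engagement tier-specific comparison favours Campaign C throughout, but the pooled figures favour Campaign K. The question is whether to condition on engagement tier.
Engagement tier here is a post-treatment variable shaped by the campaign; conditioning on it would introduce bias rather than remove it. The overall comparison is the causal one.
The causal difference is the pooled difference: 0.271 − 0.379 = -0.108.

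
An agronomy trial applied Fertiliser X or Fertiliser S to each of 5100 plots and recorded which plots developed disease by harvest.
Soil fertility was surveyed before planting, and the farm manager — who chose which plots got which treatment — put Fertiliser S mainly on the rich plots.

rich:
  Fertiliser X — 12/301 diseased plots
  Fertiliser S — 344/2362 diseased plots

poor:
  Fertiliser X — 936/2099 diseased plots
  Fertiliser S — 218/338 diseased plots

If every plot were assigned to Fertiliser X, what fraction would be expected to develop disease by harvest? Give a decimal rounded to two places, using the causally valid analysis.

0.23

Soil fertility is set before the fertiliser has any effect — it is not caused by the fertiliser — and it independently drives the outcome. That makes it a confounder, so the causal comparison is within soil fertility levels.
Standardising Fertiliser X to the population soil fertility mix: 0.522·12/301 + 0.478·936/2099 = 0.234.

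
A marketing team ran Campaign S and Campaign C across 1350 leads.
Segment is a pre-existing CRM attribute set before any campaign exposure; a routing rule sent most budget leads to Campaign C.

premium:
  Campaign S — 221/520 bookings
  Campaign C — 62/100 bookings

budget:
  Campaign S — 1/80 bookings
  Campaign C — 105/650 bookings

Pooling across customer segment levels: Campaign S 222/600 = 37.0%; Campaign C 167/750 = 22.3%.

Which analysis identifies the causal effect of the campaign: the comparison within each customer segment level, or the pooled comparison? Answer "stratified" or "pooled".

Customer segment satisfies the back-door criterion: it is not a descendant of the campaign, and it blocks the spurious path from campaign to outcome. Adjusting for it (i.e., using the within-customer segment rates) gives the causal effect.
Within each level — premium: 42.5% vs 62.0%; budget: 1.2% vs 16.2% — Campaign C is higher every time.

stratified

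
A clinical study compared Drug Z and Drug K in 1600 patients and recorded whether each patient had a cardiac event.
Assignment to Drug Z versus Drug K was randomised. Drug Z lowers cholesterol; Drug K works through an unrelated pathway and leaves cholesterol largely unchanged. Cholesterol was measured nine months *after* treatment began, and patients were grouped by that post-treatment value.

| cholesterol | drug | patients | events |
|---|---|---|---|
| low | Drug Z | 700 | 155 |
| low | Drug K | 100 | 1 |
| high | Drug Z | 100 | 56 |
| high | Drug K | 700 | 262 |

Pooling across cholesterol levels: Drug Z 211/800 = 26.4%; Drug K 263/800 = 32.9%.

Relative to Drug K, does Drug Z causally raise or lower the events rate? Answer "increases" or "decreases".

decreases

Cholesterol is recorded after the drug and is itself shifted by it — it sits on the causal path from drug to outcome. Conditioning on a mediator would strip out part of the effect we want; the pooled comparison gives the total causal effect.
Pooled: Drug Z 26.4% vs Drug K 32.9%; Drug Z is lower overall.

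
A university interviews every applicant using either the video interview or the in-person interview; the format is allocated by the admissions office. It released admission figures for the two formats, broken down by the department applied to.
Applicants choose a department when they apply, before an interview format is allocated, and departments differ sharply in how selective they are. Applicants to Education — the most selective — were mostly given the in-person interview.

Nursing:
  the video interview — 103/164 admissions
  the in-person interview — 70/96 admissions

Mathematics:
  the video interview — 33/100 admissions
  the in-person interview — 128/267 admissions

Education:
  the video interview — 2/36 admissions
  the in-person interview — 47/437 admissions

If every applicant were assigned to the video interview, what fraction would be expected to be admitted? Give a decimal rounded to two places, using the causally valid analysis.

0.28

The department-specific comparison favours the in-person interview throughout, but the pooled figures favour the video interview. The question is whether to condition on department.
Department is set before the interview format has any effect — it is not caused by the interview format — and it independently drives the outcome. That makes it a confounder, so the causal comparison is within department levels.
Standardising the video interview to the population department mix: 0.236·103/164 + 0.334·33/100 + 0.430·2/36 = 0.282.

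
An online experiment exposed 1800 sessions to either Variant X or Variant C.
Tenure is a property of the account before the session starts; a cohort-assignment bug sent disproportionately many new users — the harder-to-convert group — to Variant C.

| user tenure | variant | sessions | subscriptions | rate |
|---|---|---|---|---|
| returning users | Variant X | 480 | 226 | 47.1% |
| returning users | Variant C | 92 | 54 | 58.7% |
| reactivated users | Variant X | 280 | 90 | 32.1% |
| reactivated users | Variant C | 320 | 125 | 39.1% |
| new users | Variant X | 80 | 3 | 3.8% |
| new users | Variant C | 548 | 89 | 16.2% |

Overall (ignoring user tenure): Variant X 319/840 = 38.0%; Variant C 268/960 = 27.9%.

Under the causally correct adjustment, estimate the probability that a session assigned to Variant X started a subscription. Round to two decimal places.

0.27

Here user tenure is a common cause — it drives both which variant a case falls under and the outcome. The crude comparison mixes populations; the stratum-specific rates are the causally relevant ones.
Standardising Variant X to the population user tenure mix: 0.318·226/480 + 0.333·90/280 + 0.349·3/80 = 0.270.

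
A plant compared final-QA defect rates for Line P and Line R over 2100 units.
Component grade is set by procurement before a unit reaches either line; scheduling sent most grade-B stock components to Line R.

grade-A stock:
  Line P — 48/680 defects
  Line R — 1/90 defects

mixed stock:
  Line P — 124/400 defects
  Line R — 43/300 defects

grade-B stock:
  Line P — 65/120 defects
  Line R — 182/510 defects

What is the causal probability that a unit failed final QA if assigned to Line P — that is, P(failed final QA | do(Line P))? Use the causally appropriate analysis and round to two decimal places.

0.29

The component grade-specific comparison favours Line R throughout, but the pooled figures favour Line P. The question is whether to condition on component grade.
Component grade differs across lines for reasons unrelated to any effect of the line itself, and it separately predicts the outcome — a classic confounder. We must compare within component grade levels.
Standardising Line P to the population component grade mix: 0.367·48/680 + 0.333·124/400 + 0.300·65/120 = 0.292.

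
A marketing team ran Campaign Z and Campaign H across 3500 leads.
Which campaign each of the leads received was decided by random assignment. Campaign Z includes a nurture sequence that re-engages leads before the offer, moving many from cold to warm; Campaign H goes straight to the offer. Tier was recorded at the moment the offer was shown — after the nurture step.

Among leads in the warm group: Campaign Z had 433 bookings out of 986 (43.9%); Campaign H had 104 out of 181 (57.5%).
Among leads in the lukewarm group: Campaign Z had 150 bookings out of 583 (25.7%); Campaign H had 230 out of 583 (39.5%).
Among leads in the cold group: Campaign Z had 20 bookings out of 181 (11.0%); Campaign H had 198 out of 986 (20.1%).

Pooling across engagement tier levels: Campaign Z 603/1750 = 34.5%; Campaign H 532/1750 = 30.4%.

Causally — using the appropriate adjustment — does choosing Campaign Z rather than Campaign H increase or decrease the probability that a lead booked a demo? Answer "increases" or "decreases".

increases

Stratifying would compare campaigns among leads the campaigns themselves sorted into engagement tier groups — a form of selection on an intermediate. The unconditioned pooled rates give the total causal effect.
Pooled: Campaign Z 34.5% vs Campaign H 30.4%; Campaign Z is higher overall.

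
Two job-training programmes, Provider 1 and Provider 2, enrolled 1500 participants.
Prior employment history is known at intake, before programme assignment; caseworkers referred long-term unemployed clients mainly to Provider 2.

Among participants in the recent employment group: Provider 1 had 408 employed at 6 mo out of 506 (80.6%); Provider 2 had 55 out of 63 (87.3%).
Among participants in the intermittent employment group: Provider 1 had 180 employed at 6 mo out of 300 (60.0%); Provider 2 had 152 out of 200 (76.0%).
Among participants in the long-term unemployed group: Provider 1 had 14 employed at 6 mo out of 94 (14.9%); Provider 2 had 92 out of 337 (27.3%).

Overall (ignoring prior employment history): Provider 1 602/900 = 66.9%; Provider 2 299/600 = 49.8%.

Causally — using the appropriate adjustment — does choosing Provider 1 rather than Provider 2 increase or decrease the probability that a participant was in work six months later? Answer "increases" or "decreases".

decreases

The prior employment history-specific comparison favours Provider 2 throughout, but the pooled figures favour Provider 1. The question is whether to condition on prior employment history.
Since prior employment history is a pre-existing factor (not a product of the programme) and it affects the outcome on its own, it is a confounder. The stratified rates, not the pooled rate, identify the causal effect.
Within each level — recent employment: 80.6% vs 87.3%; intermittent employment: 60.0% vs 76.0%; long-term unemployed: 14.9% vs 27.3% — Provider 2 is higher every time.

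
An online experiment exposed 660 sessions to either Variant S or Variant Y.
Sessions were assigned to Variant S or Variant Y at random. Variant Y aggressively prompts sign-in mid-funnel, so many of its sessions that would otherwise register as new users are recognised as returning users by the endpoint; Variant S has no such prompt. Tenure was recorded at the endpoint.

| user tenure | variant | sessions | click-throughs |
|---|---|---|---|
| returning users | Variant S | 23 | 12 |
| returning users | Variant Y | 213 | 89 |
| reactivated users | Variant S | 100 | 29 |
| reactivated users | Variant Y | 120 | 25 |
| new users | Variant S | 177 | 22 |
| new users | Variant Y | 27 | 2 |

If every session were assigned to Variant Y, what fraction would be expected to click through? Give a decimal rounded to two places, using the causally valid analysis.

Stratifying would compare variants among sessions the variants themselves sorted into user tenure groups — a form of selection on an intermediate. The unconditioned pooled rates give the total causal effect.
So P(outcome | do(Variant Y)) is just the pooled rate for Variant Y: 116/360 = 0.322.

0.32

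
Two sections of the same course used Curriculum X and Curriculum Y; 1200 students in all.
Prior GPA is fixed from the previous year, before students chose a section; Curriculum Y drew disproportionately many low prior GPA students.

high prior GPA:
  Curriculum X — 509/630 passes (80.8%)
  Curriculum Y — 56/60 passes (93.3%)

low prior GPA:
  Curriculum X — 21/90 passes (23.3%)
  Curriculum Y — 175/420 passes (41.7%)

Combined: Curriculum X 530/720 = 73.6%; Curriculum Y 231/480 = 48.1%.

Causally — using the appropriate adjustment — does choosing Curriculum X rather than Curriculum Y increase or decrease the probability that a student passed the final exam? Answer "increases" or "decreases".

Since prior GPA band is a pre-existing factor (not a product of the teaching method) and it affects the outcome on its own, it is a confounder. The stratified rates, not the pooled rate, identify the causal effect.
Within each level — high prior GPA: 80.8% vs 93.3%; low prior GPA: 23.3% vs 41.7% — Curriculum Y is higher every time.

decreases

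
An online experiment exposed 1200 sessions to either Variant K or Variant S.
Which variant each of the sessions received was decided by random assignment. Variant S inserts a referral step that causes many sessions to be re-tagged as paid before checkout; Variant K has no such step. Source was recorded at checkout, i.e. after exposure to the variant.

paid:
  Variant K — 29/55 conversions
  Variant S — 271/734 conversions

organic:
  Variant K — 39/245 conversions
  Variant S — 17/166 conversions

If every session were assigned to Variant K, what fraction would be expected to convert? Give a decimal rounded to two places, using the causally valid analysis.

Traffic source is recorded after the variant and is itself shifted by it — it sits on the causal path from variant to outcome. Conditioning on a mediator would strip out part of the effect we want; the pooled comparison gives the total causal effect.
So P(outcome | do(Variant K)) is just the pooled rate for Variant K: 68/300 = 0.227.

0.23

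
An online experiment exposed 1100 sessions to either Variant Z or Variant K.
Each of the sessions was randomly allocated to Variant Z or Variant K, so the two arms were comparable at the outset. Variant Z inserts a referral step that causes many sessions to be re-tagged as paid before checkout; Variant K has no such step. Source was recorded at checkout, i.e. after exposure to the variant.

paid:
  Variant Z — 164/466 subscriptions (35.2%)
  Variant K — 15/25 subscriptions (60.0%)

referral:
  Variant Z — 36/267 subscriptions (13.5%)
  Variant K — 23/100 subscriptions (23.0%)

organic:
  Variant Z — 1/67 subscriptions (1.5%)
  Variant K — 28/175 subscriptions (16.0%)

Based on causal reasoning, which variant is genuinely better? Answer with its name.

Variant Z

Within every traffic source level Variant K has the higher rate, yet pooled Variant Z does — Simpson's reversal.
The distribution of traffic source is itself part of what the variant does — it is an intermediate outcome. Holding it fixed would remove that part of the effect; the total effect is the pooled difference.
Pooled: Variant Z 25.1% vs Variant K 22.0%; Variant Z is higher overall.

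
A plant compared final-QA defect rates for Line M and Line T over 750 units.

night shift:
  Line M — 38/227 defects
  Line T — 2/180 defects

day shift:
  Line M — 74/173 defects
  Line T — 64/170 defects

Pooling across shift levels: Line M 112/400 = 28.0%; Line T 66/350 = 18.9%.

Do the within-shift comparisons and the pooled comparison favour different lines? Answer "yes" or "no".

Within each shift level (night shift 16.7% vs 1.1%; day shift 42.8% vs 37.6%), Line T has the lower rate every time. Pooled: 28.0% vs 18.9% — Line T has the lower rate overall. They agree.

no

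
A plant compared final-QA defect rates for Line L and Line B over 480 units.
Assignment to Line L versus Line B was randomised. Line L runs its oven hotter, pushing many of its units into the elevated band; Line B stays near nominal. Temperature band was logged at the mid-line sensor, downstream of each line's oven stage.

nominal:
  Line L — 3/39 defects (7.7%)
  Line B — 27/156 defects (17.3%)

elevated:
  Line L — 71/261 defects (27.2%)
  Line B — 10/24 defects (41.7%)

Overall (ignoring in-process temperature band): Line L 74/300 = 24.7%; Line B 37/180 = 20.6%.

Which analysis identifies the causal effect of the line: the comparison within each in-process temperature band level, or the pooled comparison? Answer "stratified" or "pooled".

pooled

In-process temperature band lies on the pathway line → in-process temperature band → outcome, so adjusting for it blocks the indirect effect. For the total causal effect of line, use the unadjusted pooled rates.
Pooled: Line L 24.7% vs Line B 20.6%; Line B is lower overall.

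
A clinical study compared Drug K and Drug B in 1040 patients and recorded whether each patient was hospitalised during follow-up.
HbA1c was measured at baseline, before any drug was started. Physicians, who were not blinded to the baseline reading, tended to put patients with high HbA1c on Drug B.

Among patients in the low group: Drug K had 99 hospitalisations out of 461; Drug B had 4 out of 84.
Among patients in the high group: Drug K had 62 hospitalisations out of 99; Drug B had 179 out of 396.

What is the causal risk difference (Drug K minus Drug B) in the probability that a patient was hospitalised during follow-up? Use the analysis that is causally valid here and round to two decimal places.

Drug B is lower inside every HbA1c stratum but Drug K is lower in aggregate. Whether to stratify depends on how HbA1c relates to the drug.
The imbalance in HbA1c arose from how patients were allocated, not from anything the drug did; and HbA1c independently affects the outcome. The pooled gap is confounded — condition on HbA1c.
Adjusting over the population distribution of HbA1c: 0.524·(0.215−0.048) + 0.476·(0.626−0.452) = +0.171.

+0.17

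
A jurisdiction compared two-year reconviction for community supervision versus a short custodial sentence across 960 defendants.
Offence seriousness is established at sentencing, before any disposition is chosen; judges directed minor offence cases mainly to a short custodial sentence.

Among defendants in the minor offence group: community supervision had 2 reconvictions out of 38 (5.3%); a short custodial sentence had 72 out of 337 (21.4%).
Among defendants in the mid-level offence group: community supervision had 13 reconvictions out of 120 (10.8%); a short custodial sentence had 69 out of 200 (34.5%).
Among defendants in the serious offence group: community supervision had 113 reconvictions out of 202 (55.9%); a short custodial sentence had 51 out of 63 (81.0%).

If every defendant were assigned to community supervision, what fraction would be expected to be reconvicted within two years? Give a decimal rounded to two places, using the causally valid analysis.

Offence seriousness is set before the disposition has any effect — it is not caused by the disposition — and it independently drives the outcome. That makes it a confounder, so the causal comparison is within offence seriousness levels.
Standardising community supervision to the population offence seriousness mix: 0.391·2/38 + 0.333·13/120 + 0.276·113/202 = 0.211.

0.21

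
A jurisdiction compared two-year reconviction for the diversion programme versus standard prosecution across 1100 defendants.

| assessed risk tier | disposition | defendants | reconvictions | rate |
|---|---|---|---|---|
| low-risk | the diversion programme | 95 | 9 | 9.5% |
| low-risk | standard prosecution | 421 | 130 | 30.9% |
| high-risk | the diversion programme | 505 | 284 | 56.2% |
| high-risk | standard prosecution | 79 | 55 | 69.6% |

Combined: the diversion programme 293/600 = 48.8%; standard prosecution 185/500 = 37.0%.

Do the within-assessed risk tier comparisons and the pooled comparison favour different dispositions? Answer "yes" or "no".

Within each assessed risk tier level (low-risk 9.5% vs 30.9%; high-risk 56.2% vs 69.6%), the diversion programme has the lower rate every time. Pooled: 48.8% vs 37.0% — standard prosecution has the lower rate overall. The two comparisons disagree.

yes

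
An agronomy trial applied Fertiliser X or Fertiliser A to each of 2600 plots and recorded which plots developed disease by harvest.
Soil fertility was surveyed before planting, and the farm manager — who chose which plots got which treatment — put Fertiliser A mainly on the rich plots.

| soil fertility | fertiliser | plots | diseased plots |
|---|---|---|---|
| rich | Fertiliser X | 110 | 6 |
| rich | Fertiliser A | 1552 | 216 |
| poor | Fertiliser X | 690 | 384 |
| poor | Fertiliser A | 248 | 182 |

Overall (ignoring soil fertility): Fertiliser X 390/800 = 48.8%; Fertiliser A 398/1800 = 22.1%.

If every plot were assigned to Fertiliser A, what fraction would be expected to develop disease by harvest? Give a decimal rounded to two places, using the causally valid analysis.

Soil fertility satisfies the back-door criterion: it is not a descendant of the fertiliser, and it blocks the spurious path from fertiliser to outcome. Adjusting for it (i.e., using the within-soil fertility rates) gives the causal effect.
Standardising Fertiliser A to the population soil fertility mix: 0.639·216/1552 + 0.361·182/248 = 0.354.

0.35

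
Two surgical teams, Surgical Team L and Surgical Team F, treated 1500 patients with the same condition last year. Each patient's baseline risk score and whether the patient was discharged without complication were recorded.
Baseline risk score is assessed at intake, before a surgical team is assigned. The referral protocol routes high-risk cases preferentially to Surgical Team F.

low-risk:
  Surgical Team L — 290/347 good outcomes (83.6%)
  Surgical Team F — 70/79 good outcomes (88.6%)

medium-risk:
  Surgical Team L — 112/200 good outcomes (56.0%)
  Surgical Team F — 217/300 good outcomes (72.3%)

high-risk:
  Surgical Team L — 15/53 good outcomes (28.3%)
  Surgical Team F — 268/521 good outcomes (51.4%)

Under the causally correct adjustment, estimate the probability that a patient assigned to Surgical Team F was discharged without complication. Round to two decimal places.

0.69

Baseline risk score differs across surgical teams for reasons unrelated to any effect of the surgical team itself, and it separately predicts the outcome — a classic confounder. We must compare within baseline risk score levels.
Standardising Surgical Team F to the population baseline risk score mix: 0.284·70/79 + 0.333·217/300 + 0.383·268/521 = 0.690.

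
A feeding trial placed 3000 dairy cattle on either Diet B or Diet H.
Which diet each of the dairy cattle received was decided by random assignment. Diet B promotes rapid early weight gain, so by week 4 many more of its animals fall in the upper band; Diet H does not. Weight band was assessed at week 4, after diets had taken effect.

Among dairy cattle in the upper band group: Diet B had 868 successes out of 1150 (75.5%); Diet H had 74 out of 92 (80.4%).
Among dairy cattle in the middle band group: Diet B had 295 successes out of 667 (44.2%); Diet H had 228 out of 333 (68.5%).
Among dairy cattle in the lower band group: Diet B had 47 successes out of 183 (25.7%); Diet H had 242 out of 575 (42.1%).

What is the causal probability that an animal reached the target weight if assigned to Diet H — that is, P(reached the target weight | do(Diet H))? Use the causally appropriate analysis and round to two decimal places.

0.54

Week-4 weight band lies on the pathway diet → week-4 weight band → outcome, so adjusting for it blocks the indirect effect. For the total causal effect of diet, use the unadjusted pooled rates.
So P(outcome | do(Diet H)) is just the pooled rate for Diet H: 544/1000 = 0.544.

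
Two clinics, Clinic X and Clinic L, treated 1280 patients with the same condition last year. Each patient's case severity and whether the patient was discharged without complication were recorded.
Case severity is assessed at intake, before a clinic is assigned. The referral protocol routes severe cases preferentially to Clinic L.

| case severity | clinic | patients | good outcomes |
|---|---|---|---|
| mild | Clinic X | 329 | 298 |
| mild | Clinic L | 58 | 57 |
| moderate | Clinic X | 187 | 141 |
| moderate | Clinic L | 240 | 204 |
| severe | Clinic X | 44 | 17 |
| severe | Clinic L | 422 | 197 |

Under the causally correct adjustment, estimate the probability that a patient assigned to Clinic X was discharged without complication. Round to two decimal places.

0.67

Within every case severity level Clinic L has the higher rate, yet pooled Clinic X does — Simpson's reversal.
Case severity is set before the clinic has any effect — it is not caused by the clinic — and it independently drives the outcome. That makes it a confounder, so the causal comparison is within case severity levels.
Standardising Clinic X to the population case severity mix: 0.302·298/329 + 0.334·141/187 + 0.364·17/44 = 0.666.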